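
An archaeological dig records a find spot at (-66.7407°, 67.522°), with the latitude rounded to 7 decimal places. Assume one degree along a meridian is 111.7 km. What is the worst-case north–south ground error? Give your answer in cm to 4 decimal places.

Rounding to 7 decimal places leaves the latitude within ±5e-08° of the true value.
Along the meridian that is 5e-08° × 111700 m/° = 0.005585 m.
That is 0.005585 m = 0.5585 cm.

0.5585 cm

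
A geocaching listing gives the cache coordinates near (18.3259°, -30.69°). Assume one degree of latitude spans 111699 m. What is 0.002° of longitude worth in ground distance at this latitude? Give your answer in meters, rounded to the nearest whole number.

At 18.3259° a degree of longitude is 111699 × cos 18.3259° ≈ 106034 m, so 0.002° corresponds to 212.068 m.

212 meters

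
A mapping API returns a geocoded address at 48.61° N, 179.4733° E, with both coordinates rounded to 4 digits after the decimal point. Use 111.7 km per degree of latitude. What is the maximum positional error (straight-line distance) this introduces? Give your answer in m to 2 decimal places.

6.70 m

Rounding to 4 decimal places leaves each coordinate within ±5e-05° of the true value.
North–south component: 5e-05° × 111700 = 5.585 m.
East–west component at 48.61°: 5e-05° × 111700 × cos 48.61° ≈ 5e-05 × 73853.9 ≈ 3.6927 m.
Worst case both components are at the extreme and orthogonal: √(5.585² + 3.6927²) ≈ 6.69539 m.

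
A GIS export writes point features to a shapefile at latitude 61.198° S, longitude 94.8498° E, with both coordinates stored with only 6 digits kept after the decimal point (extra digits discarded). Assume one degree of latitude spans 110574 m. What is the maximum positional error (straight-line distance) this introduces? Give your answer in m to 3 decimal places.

0.123 m

Truncating at 6 decimal places can drop up to a full unit in the last place, so each coordinate may be off by as much as 1e-06°.
North–south component: 1e-06° × 110574 = 0.110574 m.
East–west component at 61.198°: 1e-06° × 110574 × cos 61.198° ≈ 1e-06 × 53272.8 ≈ 0.0532728 m.
The two errors are perpendicular, so the maximum displacement is √(0.110574² + 0.0532728²) ≈ 0.122738 m.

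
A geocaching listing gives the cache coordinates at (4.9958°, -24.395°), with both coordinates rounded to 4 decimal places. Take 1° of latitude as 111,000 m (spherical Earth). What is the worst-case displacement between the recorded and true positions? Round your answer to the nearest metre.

8 metres

Rounding to 4 decimal places leaves each coordinate within ±5e-05° of the true value.
N–S: 5e-05° × 111000 m/° = 5.55 m.
E–W at 4.9958°: 5e-05° × 111000 × cos 4.9958° = 5e-05 × 111000 × 0.9962 ≈ 5.52892 m.
The two errors are perpendicular, so the maximum displacement is √(5.55² + 5.52892²) ≈ 7.83399 m.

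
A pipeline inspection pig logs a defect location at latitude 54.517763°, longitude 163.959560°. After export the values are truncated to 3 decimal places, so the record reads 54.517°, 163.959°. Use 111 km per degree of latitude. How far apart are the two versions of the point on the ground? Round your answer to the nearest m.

92 m

Δlat = 54.517763 − 54.517 = +0.000763°; Δlon = 163.959560 − 163.959 = +0.000560°.
N–S: 0.000763° × 111000 m/° = 84.693 m.
E–W at 54.517°: 0.000560° × 111000 × cos 54.517° = 0.000560 × 111000 × 0.5805 ≈ 36.0815 m.
Combined displacement = (84.693² + 36.0815²)^½ ≈ 92.0586 m.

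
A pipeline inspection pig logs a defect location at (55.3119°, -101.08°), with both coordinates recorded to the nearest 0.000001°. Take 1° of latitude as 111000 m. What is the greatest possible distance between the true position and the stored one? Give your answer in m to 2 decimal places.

0.06 m

Rounding to 6 decimal places leaves each coordinate within ±5e-07° of the true value.
North–south component: 5e-07° × 111000 = 0.0555 m.
Longitude error → 5e-07 × 111000 × cos 55.3119° = 5e-07 × 111000 × 0.5691 ≈ 0.0315855 m.
The two errors are perpendicular, so the maximum displacement is √(0.0555² + 0.0315855²) ≈ 0.0638584 m.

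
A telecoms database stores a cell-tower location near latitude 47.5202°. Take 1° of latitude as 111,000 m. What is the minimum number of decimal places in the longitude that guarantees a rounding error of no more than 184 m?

At 47.5202° one degree of longitude covers 111000 × cos 47.5202° ≈ 111000 × 0.6753 ≈ 74961.7 m.
With N decimal places the half-ulp bound is 0.5·10⁻ᴺ°, or 0.5·10⁻ᴺ × 74961.7 m on the ground.
Need 0.5 × 74961.7 × 10⁻ᴺ ≤ 184 → 10⁻ᴺ ≤ 4.909e-03, so N ≥ 2.31.
N = 2 would give 375 m (too coarse); N = 3 gives 37.5 m ≤ 184 m.

3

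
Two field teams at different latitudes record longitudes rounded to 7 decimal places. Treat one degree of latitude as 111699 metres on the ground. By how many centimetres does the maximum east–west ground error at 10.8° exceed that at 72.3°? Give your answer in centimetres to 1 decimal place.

Rounding to 7 decimal places leaves the longitude within ±5e-08° of the true value.
At 10.8°: 5e-08° × 111699 × cos 10.8° = 5e-08 × 111699 × 0.9823 ≈ 0.005486 m.
Error at 72.3° = 5e-08° × 111699 × cos 72.3° ≈ 0.0055849 × 0.3040 = 0.001698 m.
Difference: 0.005486 − 0.001698 = 0.003788 m.
That is 0.00378802 m = 0.3788 cm.

0.4 centimetres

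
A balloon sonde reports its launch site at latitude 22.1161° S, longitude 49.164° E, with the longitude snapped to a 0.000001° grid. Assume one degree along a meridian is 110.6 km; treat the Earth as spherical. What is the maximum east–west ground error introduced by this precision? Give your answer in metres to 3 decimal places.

With a 0.000001° grid the true value lies within half a step, ±0.000001°/2 = ±5e-07°, of the stored one.
At latitude 22.1161° a degree of longitude spans 110600 m × cos 22.1161° = 110600 × 0.9264 ≈ 102462 m.
Maximum E–W displacement: 5e-07 × 102462 = 0.0512312 m.

0.051 metres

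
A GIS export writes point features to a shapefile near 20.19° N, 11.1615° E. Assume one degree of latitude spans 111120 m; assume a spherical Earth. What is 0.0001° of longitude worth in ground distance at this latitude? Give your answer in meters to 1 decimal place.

One degree of longitude here spans 111120 × cos 20.19° = 111120 × 0.9386 ≈ 104292 m; 0.0001° of that is 10.4292 m.

10.4 meters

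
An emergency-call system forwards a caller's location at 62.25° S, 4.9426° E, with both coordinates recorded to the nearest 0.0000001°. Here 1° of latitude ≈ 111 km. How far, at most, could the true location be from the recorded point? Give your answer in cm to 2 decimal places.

0.61 cm

Rounding to 7 decimal places leaves each coordinate within ±5e-08° of the true value.
N–S: 5e-08° × 111000 m/° = 0.00555 m.
East–west component at 62.25°: 5e-08° × 111000 × cos 62.25° ≈ 5e-08 × 51683.2 ≈ 0.00258416 m.
The two errors are perpendicular, so the maximum displacement is √(0.00555² + 0.00258416²) ≈ 0.00612212 m.
That is 0.00612212 m = 0.61221 cm.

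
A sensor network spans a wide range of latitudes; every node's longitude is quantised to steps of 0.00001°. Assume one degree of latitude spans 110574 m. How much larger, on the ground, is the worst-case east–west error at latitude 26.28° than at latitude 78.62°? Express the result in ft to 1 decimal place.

With a 0.00001° grid the true value lies within half a step, ±0.00001°/2 = ±5e-06°, of the stored one.
Error at 26.28° = 5e-06° × 110574 × cos 26.28° ≈ 0.55287 × 0.8966 = 0.49573 m.
Error at 78.62° = 5e-06° × 110574 × cos 78.62° ≈ 0.55287 × 0.1973 = 0.10909 m.
So the lower-latitude error exceeds the higher by 0.49573 − 0.10909 = 0.38664 m.
In feet: 0.386636 m ÷ 0.3048 ≈ 1.2685 ft.

1.3 ft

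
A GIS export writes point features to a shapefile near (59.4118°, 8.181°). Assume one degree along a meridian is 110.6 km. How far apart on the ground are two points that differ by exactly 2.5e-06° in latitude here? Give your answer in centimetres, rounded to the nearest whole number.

28 centimetres

2.5e-06° × 110600 m/° = 0.2765 m.
That is 0.2765 m = 27.65 cm.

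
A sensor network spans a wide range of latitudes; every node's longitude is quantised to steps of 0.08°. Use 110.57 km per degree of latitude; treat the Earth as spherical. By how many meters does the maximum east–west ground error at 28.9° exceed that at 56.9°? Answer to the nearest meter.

With a 0.08° grid the true value lies within half a step, ±0.08°/2 = ±0.04°, of the stored one.
At 28.9°: 0.04° × 110570 × cos 28.9° = 0.04 × 110570 × 0.8755 ≈ 3872 m.
Error at 56.9° = 0.04° × 110570 × cos 56.9° ≈ 4422.8 × 0.5461 = 2415.3 m.
So the lower-latitude error exceeds the higher by 3872 − 2415.3 = 1456.7 m.

1457 meters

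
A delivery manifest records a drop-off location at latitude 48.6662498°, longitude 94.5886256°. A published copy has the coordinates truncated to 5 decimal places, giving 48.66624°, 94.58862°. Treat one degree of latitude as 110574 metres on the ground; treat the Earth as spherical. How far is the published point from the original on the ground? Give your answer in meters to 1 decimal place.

1.2 meters

Δlat = 48.6662498 − 48.66624 = +0.0000098°; Δlon = 94.5886256 − 94.58862 = +0.0000056°.
N–S: 0.0000098° × 110574 m/° = 1.08363 m.
East–west at this latitude: 0.0000056° × 110574 × cos 48.6662° ≈ 0.0000056 × 73028 = 0.408957 m.
Distance: √(1.08363² + 0.408957²) ≈ 1.15823 m.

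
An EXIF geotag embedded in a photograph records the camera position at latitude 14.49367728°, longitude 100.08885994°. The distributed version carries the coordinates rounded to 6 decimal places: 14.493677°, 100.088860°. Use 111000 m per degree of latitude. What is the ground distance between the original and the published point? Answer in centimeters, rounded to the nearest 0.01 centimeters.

3.17 centimeters

Δlat = 14.49367728 − 14.493677 = +0.00000028°; Δlon = 100.08885994 − 100.088860 = -0.00000006°.
North–south shift: 0.00000028 × 111000 = 0.03108 m.
East–west at this latitude: -0.00000006° × 111000 × cos 14.4937° ≈ -0.00000006 × 107467 = -0.00644805 m.
Distance: √(0.03108² + 0.00644805²) ≈ 0.0317418 m.
That is 0.0317418 m = 3.1742 cm.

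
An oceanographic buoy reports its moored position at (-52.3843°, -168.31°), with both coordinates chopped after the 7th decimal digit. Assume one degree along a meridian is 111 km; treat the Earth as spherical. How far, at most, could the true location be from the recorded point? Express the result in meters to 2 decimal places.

0.01 meters

Truncating at 7 decimal places can drop up to a full unit in the last place, so each coordinate may be off by as much as 1e-07°.
Latitude error → 1e-07 × 111000 = 0.0111 m along the meridian.
Longitude error → 1e-07 × 111000 × cos 52.3843° = 1e-07 × 111000 × 0.6104 ≈ 0.00677502 m.
The two errors are perpendicular, so the maximum displacement is √(0.0111² + 0.00677502²) ≈ 0.0130043 m.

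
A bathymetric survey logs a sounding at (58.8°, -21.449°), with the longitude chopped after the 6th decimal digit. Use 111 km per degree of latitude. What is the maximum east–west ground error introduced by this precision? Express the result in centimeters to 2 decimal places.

Truncating at 6 decimal places can drop up to a full unit in the last place, so the longitude may be off by as much as 1e-06°.
At latitude 58.8° a degree of longitude spans 111000 m × cos 58.8° = 111000 × 0.5180 ≈ 57501 m.
Maximum E–W displacement: 1e-06 × 57501 = 0.057501 m.
That is 0.057501 m = 5.7501 cm.

5.75 centimeters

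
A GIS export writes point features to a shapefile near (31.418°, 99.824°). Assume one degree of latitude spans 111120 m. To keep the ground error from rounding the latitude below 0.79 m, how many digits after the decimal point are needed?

5

One degree of latitude covers 111120 m.
With N decimal places the half-ulp bound is 0.5·10⁻ᴺ°, or 0.5·10⁻ᴺ × 111120 m on the ground.
Setting 55560 × 10⁻ᴺ ≤ 0.79 gives 10ᴺ ≥ 7.033e+04, i.e. N ≥ 4.85.
At 4 places the error can reach 5.56 m, but 5 places keeps it to 0.556 m.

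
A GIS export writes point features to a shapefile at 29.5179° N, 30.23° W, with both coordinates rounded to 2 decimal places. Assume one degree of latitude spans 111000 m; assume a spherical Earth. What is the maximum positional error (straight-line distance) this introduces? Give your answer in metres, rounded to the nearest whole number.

Rounding to 2 decimal places leaves each coordinate within ±0.005° of the true value.
Latitude error → 0.005 × 111000 = 555 m along the meridian.
E–W at 29.5179°: 0.005° × 111000 × cos 29.5179° = 0.005 × 111000 × 0.8702 ≈ 482.962 m.
Worst case both components are at the extreme and orthogonal: √(555² + 482.962²) ≈ 735.716 m.

736 metres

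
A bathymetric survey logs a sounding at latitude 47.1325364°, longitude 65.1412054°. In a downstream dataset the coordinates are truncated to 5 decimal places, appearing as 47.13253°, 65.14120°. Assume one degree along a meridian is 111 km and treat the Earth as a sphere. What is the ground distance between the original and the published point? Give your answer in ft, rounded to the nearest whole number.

3 ft

The latitude changed by +0.0000064° and the longitude by +0.0000054°.
N–S: 0.0000064° × 111000 m/° = 0.7104 m.
East–west at this latitude: 0.0000054° × 111000 × cos 47.1325° ≈ 0.0000054 × 75513.8 = 0.407775 m.
Combined displacement = (0.7104² + 0.407775²)^½ ≈ 0.819114 m.
In feet: 0.819114 m ÷ 0.3048 ≈ 2.6874 ft.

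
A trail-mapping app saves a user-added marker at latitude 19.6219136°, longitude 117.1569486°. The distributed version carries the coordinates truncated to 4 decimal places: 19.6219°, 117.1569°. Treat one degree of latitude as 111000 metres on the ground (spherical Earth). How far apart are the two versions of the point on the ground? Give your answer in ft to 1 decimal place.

The latitude changed by +0.0000136° and the longitude by +0.0000486°.
North–south shift: 0.0000136 × 111000 = 1.5096 m.
East–west at this latitude: 0.0000486° × 111000 × cos 19.6219° ≈ 0.0000486 × 104554 = 5.08133 m.
Hypotenuse of the two orthogonal shifts: √(1.5096² + 5.08133²) = 5.30083 m.
Converting: 5.30083 m × 3.2808 ft/m ≈ 17.391 ft.

17.4 ft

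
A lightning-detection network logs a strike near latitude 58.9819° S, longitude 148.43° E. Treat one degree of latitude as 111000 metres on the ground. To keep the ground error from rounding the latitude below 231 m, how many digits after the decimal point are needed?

3

One degree of latitude covers 111000 m.
N decimal places → at most half a unit in the last place, 0.5 × 10⁻ᴺ° = 111000/2 × 10⁻ᴺ m.
Setting 55500 × 10⁻ᴺ ≤ 231 gives 10ᴺ ≥ 240.3, i.e. N ≥ 2.38.
N = 2 would give 555 m (too coarse); N = 3 gives 55.5 m ≤ 231 m.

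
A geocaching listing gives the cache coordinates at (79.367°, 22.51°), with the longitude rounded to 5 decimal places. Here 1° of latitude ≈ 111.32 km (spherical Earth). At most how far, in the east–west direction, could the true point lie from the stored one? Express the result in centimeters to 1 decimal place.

10.3 centimeters

Rounding to 5 decimal places leaves the longitude within ±5e-06° of the true value.
Parallels shrink by cos φ, so at 79.367° a degree of longitude is 111320 × 0.1845 ≈ 20540.5 m.
East–west error: 5e-06° × 20540.5 m/° ≈ 0.102702 m.
That is 0.102702 m = 10.27 cm.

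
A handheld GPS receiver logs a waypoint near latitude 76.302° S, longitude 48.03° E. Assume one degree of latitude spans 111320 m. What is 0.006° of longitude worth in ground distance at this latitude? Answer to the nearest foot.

519 feet

One degree of longitude here spans 111320 × cos 76.302° = 111320 × 0.2368 ≈ 26361 m; 0.006° of that is 158.166 m.
Converting: 158.166 m × 3.2808 ft/m ≈ 518.92 ft.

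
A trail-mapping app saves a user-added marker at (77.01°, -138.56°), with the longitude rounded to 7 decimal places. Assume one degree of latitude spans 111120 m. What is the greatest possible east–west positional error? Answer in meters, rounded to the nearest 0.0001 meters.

0.0012 meters

Rounding to 7 decimal places leaves the longitude within ±5e-08° of the true value.
Parallels shrink by cos φ, so at 77.01° a degree of longitude is 111120 × 0.2248 ≈ 24977.7 m.
So at most 5e-08° × 24977.7 ≈ 0.00124888 m east–west.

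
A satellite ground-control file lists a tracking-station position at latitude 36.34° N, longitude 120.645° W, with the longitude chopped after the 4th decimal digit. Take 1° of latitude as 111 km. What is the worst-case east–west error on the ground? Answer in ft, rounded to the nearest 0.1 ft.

Truncating at 4 decimal places can drop up to a full unit in the last place, so the longitude may be off by as much as 0.0001°.
At latitude 36.34° a degree of longitude spans 111000 m × cos 36.34° = 111000 × 0.8055 ≈ 89412.1 m.
East–west error: 0.0001° × 89412.1 m/° ≈ 8.94121 m.
Converting: 8.94121 m × 3.2808 ft/m ≈ 29.335 ft.

29.3 ft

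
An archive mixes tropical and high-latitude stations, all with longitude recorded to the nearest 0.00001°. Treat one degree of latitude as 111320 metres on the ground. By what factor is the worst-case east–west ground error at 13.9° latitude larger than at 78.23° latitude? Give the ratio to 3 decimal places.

4.759

Rounding to 5 decimal places leaves the longitude within ±5e-06° of the true value.
At 13.9°: 5e-06° × 111320 × cos 13.9° = 5e-06 × 111320 × 0.9707 ≈ 0.5403 m.
At 78.23°: 5e-06° × 111320 × cos 78.23° = 5e-06 × 111320 × 0.2040 ≈ 0.11354 m.
The ratio reduces to cos 13.9° / cos 78.23° = 0.9707/0.2040 ≈ 4.7588.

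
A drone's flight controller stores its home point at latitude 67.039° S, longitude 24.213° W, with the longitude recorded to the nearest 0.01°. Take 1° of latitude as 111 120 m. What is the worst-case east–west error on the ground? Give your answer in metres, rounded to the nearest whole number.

Rounding to 2 decimal places leaves the longitude within ±0.005° of the true value.
One degree of longitude at 67.039° is 111120 × cos 67.039° ≈ 111120 × 0.3901 = 43348.4 m.
Maximum E–W displacement: 0.005 × 43348.4 = 216.742 m.

217 metres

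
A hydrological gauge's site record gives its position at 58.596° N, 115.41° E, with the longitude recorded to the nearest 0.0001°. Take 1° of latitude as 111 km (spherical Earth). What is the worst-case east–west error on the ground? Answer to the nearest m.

3 m

Rounding to 4 decimal places leaves the longitude within ±5e-05° of the true value.
At latitude 58.596° a degree of longitude spans 111000 m × cos 58.596° = 111000 × 0.5211 ≈ 57838.7 m.
East–west error: 5e-05° × 57838.7 m/° ≈ 2.89193 m.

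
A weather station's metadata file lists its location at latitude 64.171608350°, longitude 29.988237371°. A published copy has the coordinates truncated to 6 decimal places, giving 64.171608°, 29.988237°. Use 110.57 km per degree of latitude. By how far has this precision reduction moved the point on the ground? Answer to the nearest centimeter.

4 centimeters

Δlat = 64.171608350 − 64.171608 = +0.000000350°; Δlon = 29.988237371 − 29.988237 = +0.000000371°.
N–S: 0.000000350° × 110570 m/° = 0.0386995 m.
E–W at 64.1716°: 0.000000371° × 110570 × cos 64.1716° = 0.000000371 × 110570 × 0.4357 ≈ 0.0178721 m.
Distance: √(0.0386995² + 0.0178721²) ≈ 0.042627 m.
That is 0.042627 m = 4.2627 cm.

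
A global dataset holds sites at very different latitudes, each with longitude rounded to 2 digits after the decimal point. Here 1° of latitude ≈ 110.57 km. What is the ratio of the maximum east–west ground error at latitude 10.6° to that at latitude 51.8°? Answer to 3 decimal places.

1.589

Rounding to 2 decimal places leaves the longitude within ±0.005° of the true value.
Error at 10.6° = 0.005° × 110570 × cos 10.6° ≈ 552.85 × 0.9829 = 543.42 m.
At 51.8°: 0.005° × 110570 × cos 51.8° = 0.005 × 110570 × 0.6184 ≈ 341.89 m.
The ratio reduces to cos 10.6° / cos 51.8° = 0.9829/0.6184 ≈ 1.5895.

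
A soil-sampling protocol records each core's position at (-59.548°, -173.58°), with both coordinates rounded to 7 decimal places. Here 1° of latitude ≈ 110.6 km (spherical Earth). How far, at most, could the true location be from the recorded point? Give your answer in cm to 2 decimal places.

0.62 cm

Rounding to 7 decimal places leaves each coordinate within ±5e-08° of the true value.
Latitude error → 5e-08 × 110600 = 0.00553 m along the meridian.
E–W at 59.548°: 5e-08° × 110600 × cos 59.548° = 5e-08 × 110600 × 0.5068 ≈ 0.00280269 m.
Worst case both components are at the extreme and orthogonal: √(0.00553² + 0.00280269²) ≈ 0.00619968 m.
That is 0.00619968 m = 0.61997 cm.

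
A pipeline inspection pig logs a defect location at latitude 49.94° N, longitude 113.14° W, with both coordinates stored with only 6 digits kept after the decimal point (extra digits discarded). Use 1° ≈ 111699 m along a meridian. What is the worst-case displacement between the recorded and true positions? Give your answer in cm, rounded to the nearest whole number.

13 cm

Truncating at 6 decimal places can drop up to a full unit in the last place, so each coordinate may be off by as much as 1e-06°.
North–south component: 1e-06° × 111699 = 0.111699 m.
E–W at 49.94°: 1e-06° × 111699 × cos 49.94° = 1e-06 × 111699 × 0.6436 ≈ 0.0718883 m.
The two errors are perpendicular, so the maximum displacement is √(0.111699² + 0.0718883²) ≈ 0.132833 m.
That is 0.132833 m = 13.283 cm.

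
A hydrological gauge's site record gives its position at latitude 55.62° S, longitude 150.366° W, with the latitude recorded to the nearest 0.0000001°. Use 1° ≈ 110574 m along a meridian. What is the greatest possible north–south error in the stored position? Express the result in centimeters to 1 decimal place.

Rounding to 7 decimal places leaves the latitude within ±5e-08° of the true value.
Along the meridian that is 5e-08° × 110574 m/° = 0.0055287 m.
That is 0.0055287 m = 0.55287 cm.

0.6 centimeters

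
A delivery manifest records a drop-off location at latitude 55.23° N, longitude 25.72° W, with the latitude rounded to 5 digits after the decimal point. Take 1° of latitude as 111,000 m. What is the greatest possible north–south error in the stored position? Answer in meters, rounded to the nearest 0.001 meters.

0.555 meters

Rounding to 5 decimal places leaves the latitude within ±5e-06° of the true value.
So the N–S error is at most 5e-06 × 111000 = 0.555 m.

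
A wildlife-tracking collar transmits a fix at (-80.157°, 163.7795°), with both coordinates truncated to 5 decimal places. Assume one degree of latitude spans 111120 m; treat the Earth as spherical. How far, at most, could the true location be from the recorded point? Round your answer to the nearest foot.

4 feet

Truncating at 5 decimal places can drop up to a full unit in the last place, so each coordinate may be off by as much as 1e-05°.
Latitude error → 1e-05 × 111120 = 1.1112 m along the meridian.
E–W at 80.157°: 1e-05° × 111120 × cos 80.157° = 1e-05 × 111120 × 0.1709 ≈ 0.189959 m.
Worst case both components are at the extreme and orthogonal: √(1.1112² + 0.189959²) ≈ 1.12732 m.
Converting: 1.12732 m × 3.2808 ft/m ≈ 3.6986 ft.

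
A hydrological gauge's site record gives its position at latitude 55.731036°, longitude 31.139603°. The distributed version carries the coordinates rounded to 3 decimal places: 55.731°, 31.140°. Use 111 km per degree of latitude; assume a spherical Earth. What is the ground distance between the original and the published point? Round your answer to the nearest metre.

25 metres

The latitude changed by +0.000036° and the longitude by -0.000397°.
North–south shift: 0.000036 × 111000 = 3.996 m.
East–west at this latitude: -0.000397° × 111000 × cos 55.731° ≈ -0.000397 × 62501.8 = -24.8132 m.
Distance: √(3.996² + 24.8132²) ≈ 25.1329 m.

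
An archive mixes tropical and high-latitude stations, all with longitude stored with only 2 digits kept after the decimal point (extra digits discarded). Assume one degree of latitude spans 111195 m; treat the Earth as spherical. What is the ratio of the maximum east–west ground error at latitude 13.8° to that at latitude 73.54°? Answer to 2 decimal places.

Truncating at 2 decimal places can drop up to a full unit in the last place, so the longitude may be off by as much as 0.01°.
Error at 13.8° = 0.01° × 111195 × cos 13.8° ≈ 1112 × 0.9711 = 1079.9 m.
Error at 73.54° = 0.01° × 111195 × cos 73.54° ≈ 1112 × 0.2833 = 315.07 m.
The ratio reduces to cos 13.8° / cos 73.54° = 0.9711/0.2833 ≈ 3.4274.

3.43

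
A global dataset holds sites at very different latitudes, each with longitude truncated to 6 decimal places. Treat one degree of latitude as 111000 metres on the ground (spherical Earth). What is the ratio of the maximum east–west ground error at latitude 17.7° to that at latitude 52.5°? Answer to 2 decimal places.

1.56

Truncating at 6 decimal places can drop up to a full unit in the last place, so the longitude may be off by as much as 1e-06°.
At 17.7°: 1e-06° × 111000 × cos 17.7° = 1e-06 × 111000 × 0.9527 ≈ 0.10575 m.
Error at 52.5° = 1e-06° × 111000 × cos 52.5° ≈ 0.111 × 0.6088 = 0.067573 m.
The ratio reduces to cos 17.7° / cos 52.5° = 0.9527/0.6088 ≈ 1.5649.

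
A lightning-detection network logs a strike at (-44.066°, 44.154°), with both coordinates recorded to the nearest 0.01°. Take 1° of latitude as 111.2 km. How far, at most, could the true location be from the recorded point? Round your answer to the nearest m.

685 m

Rounding to 2 decimal places leaves each coordinate within ±0.005° of the true value.
North–south component: 0.005° × 111200 = 556 m.
E–W at 44.066°: 0.005° × 111200 × cos 44.066° = 0.005 × 111200 × 0.7185 ≈ 399.508 m.
Combining orthogonally: (556² + 399.508²)^½ ≈ 684.648 m.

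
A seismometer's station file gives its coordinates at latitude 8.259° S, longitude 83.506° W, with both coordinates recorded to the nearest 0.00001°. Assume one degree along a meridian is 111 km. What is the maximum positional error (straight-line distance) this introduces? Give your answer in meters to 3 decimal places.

Rounding to 5 decimal places leaves each coordinate within ±5e-06° of the true value.
Latitude error → 5e-06 × 111000 = 0.555 m along the meridian.
East–west component at 8.259°: 5e-06° × 111000 × cos 8.259° ≈ 5e-06 × 109849 ≈ 0.549244 m.
The two errors are perpendicular, so the maximum displacement is √(0.555² + 0.549244²) ≈ 0.780829 m.

0.781 meters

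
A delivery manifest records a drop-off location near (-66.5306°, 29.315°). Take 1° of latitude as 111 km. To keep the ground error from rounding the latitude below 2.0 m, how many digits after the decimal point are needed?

One degree of latitude covers 111000 m.
With N decimal places the half-ulp bound is 0.5·10⁻ᴺ°, or 0.5·10⁻ᴺ × 111000 m on the ground.
Setting 55500 × 10⁻ᴺ ≤ 2.0 gives 10ᴺ ≥ 2.775e+04, i.e. N ≥ 4.44.
At 4 places the error can reach 5.55 m, but 5 places keeps it to 0.555 m.

5 decimal places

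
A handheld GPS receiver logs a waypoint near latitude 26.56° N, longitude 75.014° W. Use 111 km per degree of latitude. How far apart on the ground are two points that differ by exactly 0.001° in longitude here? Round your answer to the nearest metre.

99 metres

At 26.56° a degree of longitude is 111000 × cos 26.56° ≈ 99285.8 m, so 0.001° corresponds to 99.2858 m.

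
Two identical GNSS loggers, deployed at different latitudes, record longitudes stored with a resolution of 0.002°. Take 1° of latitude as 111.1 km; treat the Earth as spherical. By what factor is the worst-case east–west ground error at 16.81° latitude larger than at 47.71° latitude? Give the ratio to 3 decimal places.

With a 0.002° grid the true value lies within half a step, ±0.002°/2 = ±0.001°, of the stored one.
Error at 16.81° = 0.001° × 111100 × cos 16.81° ≈ 111.1 × 0.9573 = 106.35 m.
At 47.71°: 0.001° × 111100 × cos 47.71° = 0.001 × 111100 × 0.6729 ≈ 74.757 m.
Ratio: 106.35 / 74.757 = cos 16.81° / cos 47.71° ≈ 1.4226.

1.423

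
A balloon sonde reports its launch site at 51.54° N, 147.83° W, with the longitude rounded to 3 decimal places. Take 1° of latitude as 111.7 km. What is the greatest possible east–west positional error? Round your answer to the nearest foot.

Rounding to 3 decimal places leaves the longitude within ±0.0005° of the true value.
Parallels shrink by cos φ, so at 51.54° a degree of longitude is 111700 × 0.6220 ≈ 69473.8 m.
Maximum E–W displacement: 0.0005 × 69473.8 = 34.7369 m.
Converting: 34.7369 m × 3.2808 ft/m ≈ 113.97 ft.

114 feet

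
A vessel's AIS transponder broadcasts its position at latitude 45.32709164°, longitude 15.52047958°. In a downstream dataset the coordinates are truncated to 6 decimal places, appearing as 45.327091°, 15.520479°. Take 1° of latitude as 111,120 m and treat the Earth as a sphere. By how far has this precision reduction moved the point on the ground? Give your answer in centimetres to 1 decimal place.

8.4 centimetres

Δlat = 45.32709164 − 45.327091 = +0.00000064°; Δlon = 15.52047958 − 15.520479 = +0.00000058°.
North–south shift: 0.00000064 × 111120 = 0.0711168 m.
E–W at 45.3271°: 0.00000058° × 111120 × cos 45.3271° = 0.00000058 × 111120 × 0.7031 ≈ 0.0453118 m.
Hypotenuse of the two orthogonal shifts: √(0.0711168² + 0.0453118²) = 0.0843253 m.
That is 0.0843253 m = 8.4325 cm.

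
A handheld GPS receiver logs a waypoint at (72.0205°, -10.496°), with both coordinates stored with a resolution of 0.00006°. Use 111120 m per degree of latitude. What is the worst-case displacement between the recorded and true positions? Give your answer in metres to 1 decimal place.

3.5 metres

With a 0.00006° grid the true value lies within half a step, ±0.00006°/2 = ±3e-05°, of the stored one.
N–S: 3e-05° × 111120 m/° = 3.3336 m.
Longitude error → 3e-05 × 111120 × cos 72.0205° = 3e-05 × 111120 × 0.3087 ≈ 1.029 m.
The two errors are perpendicular, so the maximum displacement is √(3.3336² + 1.029²) ≈ 3.4888 m.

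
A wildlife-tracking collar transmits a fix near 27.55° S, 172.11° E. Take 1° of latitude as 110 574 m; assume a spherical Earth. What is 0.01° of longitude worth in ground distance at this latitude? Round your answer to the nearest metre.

At 27.55° a degree of longitude is 110574 × cos 27.55° ≈ 98035.7 m, so 0.01° corresponds to 980.357 m.

980 metres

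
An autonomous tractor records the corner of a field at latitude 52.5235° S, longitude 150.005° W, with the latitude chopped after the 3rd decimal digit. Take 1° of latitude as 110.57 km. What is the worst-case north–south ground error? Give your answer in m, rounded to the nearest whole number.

Truncating at 3 decimal places can drop up to a full unit in the last place, so the latitude may be off by as much as 0.001°.
So the N–S error is at most 0.001 × 110570 = 110.57 m.

111 m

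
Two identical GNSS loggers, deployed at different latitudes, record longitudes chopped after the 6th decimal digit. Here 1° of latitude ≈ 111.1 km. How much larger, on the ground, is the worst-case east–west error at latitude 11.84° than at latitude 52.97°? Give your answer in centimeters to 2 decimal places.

Truncating at 6 decimal places can drop up to a full unit in the last place, so the longitude may be off by as much as 1e-06°.
Error at 11.84° = 1e-06° × 111100 × cos 11.84° ≈ 0.1111 × 0.9787 = 0.10874 m.
At 52.97°: 1e-06° × 111100 × cos 52.97° = 1e-06 × 111100 × 0.6022 ≈ 0.066908 m.
So the lower-latitude error exceeds the higher by 0.10874 − 0.066908 = 0.041828 m.
That is 0.0418282 m = 4.1828 cm.

4.18 centimeters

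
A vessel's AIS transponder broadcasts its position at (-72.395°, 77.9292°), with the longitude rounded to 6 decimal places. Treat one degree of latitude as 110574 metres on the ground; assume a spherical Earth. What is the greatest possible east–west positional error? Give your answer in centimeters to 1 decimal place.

Rounding to 6 decimal places leaves the longitude within ±5e-07° of the true value.
Parallels shrink by cos φ, so at 72.395° a degree of longitude is 110574 × 0.3025 ≈ 33443.4 m.
So at most 5e-07° × 33443.4 ≈ 0.0167217 m east–west.
That is 0.0167217 m = 1.6722 cm.

1.7 centimeters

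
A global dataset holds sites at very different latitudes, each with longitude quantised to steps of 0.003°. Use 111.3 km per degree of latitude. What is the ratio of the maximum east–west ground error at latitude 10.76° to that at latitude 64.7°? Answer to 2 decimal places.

2.30

With a 0.003° grid the true value lies within half a step, ±0.003°/2 = ±0.0015°, of the stored one.
At 10.76°: 0.0015° × 111300 × cos 10.76° = 0.0015 × 111300 × 0.9824 ≈ 164.01 m.
Error at 64.7° = 0.0015° × 111300 × cos 64.7° ≈ 166.95 × 0.4274 = 71.347 m.
The ratio reduces to cos 10.76° / cos 64.7° = 0.9824/0.4274 ≈ 2.2988.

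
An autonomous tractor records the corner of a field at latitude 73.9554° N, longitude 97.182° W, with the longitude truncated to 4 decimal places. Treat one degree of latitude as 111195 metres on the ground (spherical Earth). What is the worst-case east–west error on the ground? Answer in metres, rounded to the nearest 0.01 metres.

Truncating at 4 decimal places can drop up to a full unit in the last place, so the longitude may be off by as much as 0.0001°.
Parallels shrink by cos φ, so at 73.9554° a degree of longitude is 111195 × 0.2764 ≈ 30732.7 m.
So at most 0.0001° × 30732.7 ≈ 3.07327 m east–west.

3.07 metres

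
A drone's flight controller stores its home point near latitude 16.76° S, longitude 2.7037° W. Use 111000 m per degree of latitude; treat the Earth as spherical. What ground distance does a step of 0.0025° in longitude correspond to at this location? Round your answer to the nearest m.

At 16.76° a degree of longitude is 111000 × cos 16.76° ≈ 106285 m, so 0.0025° corresponds to 265.712 m.

266 m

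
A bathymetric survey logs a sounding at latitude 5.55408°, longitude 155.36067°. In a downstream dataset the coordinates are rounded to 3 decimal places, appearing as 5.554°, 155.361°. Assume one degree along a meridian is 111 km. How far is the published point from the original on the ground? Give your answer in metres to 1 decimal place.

The latitude changed by +0.00008° and the longitude by -0.00033°.
North–south shift: 0.00008 × 111000 = 8.88 m.
East–west at this latitude: -0.00033° × 111000 × cos 5.554° ≈ -0.00033 × 110479 = -36.458 m.
Distance: √(8.88² + 36.458²) ≈ 37.5239 m.

37.5 metres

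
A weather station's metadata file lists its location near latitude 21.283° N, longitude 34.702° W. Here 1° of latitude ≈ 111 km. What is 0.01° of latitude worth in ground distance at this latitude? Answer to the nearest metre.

1110 metres

Along a meridian 0.01° is 0.01 × 111000 = 1110 m.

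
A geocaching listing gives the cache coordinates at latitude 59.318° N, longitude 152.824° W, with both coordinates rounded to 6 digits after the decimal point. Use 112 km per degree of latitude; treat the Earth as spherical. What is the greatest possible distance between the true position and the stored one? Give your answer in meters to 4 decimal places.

Rounding to 6 decimal places leaves each coordinate within ±5e-07° of the true value.
N–S: 5e-07° × 112000 m/° = 0.056 m.
Longitude error → 5e-07 × 112000 × cos 59.318° = 5e-07 × 112000 × 0.5103 ≈ 0.0285753 m.
The two errors are perpendicular, so the maximum displacement is √(0.056² + 0.0285753²) ≈ 0.0628693 m.

0.0629 meters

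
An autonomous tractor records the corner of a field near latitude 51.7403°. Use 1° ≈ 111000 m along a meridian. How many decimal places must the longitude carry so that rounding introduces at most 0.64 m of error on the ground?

At 51.7403° one degree of longitude covers 111000 × cos 51.7403° ≈ 111000 × 0.6192 ≈ 68734.2 m.
Rounding to N decimal places gives at most 0.5 × 10⁻ᴺ degrees of error, i.e. 0.5 × 10⁻ᴺ × 68734.2 m.
Need 0.5 × 68734.2 × 10⁻ᴺ ≤ 0.64 → 10⁻ᴺ ≤ 1.862e-05, so N ≥ 4.73.
So 5 decimal places suffice (0.344 m); 4 would allow up to 3.44 m.

5 decimal places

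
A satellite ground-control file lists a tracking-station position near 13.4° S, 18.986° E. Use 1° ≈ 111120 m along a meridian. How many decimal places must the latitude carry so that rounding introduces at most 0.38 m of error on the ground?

6 decimal places

One degree of latitude covers 111120 m.
N decimal places → at most half a unit in the last place, 0.5 × 10⁻ᴺ° = 111120/2 × 10⁻ᴺ m.
Need 0.5 × 111120 × 10⁻ᴺ ≤ 0.38 → 10⁻ᴺ ≤ 6.839e-06, so N ≥ 5.16.
At 5 places the error can reach 0.556 m, but 6 places keeps it to 0.0556 m.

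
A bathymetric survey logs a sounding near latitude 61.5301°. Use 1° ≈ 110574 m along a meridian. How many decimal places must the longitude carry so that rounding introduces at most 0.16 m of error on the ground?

At 61.5301° one degree of longitude covers 110574 × cos 61.5301° ≈ 110574 × 0.4767 ≈ 52710.3 m.
With N decimal places the half-ulp bound is 0.5·10⁻ᴺ°, or 0.5·10⁻ᴺ × 52710.3 m on the ground.
Need 0.5 × 52710.3 × 10⁻ᴺ ≤ 0.16 → 10⁻ᴺ ≤ 6.071e-06, so N ≥ 5.22.
N = 5 would give 0.264 m (too coarse); N = 6 gives 0.0264 m ≤ 0.16 m.

6 decimal places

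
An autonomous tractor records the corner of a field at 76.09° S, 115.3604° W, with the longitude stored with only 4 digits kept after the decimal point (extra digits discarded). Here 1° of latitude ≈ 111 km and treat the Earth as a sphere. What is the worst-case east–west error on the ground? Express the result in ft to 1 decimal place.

Truncating at 4 decimal places can drop up to a full unit in the last place, so the longitude may be off by as much as 0.0001°.
Parallels shrink by cos φ, so at 76.09° a degree of longitude is 111000 × 0.2404 ≈ 26684.1 m.
East–west error: 0.0001° × 26684.1 m/° ≈ 2.66841 m.
In feet: 2.66841 m ÷ 0.3048 ≈ 8.7546 ft.

8.8 ft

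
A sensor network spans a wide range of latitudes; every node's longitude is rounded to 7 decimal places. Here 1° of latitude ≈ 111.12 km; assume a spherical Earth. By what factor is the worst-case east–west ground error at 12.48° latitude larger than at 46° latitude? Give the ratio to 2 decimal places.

Rounding to 7 decimal places leaves the longitude within ±5e-08° of the true value.
At 12.48°: 5e-08° × 111120 × cos 12.48° = 5e-08 × 111120 × 0.9764 ≈ 0.0054247 m.
At 46°: 5e-08° × 111120 × cos 46° = 5e-08 × 111120 × 0.6947 ≈ 0.0038595 m.
The ratio reduces to cos 12.48° / cos 46° = 0.9764/0.6947 ≈ 1.4055.

1.41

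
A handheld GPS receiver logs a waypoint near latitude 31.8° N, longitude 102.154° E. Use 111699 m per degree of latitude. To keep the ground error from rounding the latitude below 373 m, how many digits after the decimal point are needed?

One degree of latitude covers 111699 m.
Rounding to N decimal places gives at most 0.5 × 10⁻ᴺ degrees of error, i.e. 0.5 × 10⁻ᴺ × 111699 m.
Setting 55849.5 × 10⁻ᴺ ≤ 373 gives 10ᴺ ≥ 149.7, i.e. N ≥ 2.18.
So 3 decimal places suffice (55.8 m); 2 would allow up to 558 m.

3 decimal places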